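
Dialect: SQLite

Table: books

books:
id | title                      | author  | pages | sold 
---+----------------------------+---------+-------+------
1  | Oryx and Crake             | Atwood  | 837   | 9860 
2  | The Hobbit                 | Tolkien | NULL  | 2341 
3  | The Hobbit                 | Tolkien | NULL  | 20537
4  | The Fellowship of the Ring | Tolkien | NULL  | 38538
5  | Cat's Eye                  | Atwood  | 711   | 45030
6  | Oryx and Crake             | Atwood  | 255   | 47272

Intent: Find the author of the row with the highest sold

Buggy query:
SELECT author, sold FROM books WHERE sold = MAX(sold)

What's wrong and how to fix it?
Bug: MAX(sold) is an aggregate and cannot be used directly in WHERE

Fix: Wrap MAX in a scalar subquery so WHERE compares against a single value

Corrected query:
SELECT author, sold FROM books WHERE sold = (SELECT MAX(sold) FROM books)

Result:
author | sold 
-------+------
Atwood | 47272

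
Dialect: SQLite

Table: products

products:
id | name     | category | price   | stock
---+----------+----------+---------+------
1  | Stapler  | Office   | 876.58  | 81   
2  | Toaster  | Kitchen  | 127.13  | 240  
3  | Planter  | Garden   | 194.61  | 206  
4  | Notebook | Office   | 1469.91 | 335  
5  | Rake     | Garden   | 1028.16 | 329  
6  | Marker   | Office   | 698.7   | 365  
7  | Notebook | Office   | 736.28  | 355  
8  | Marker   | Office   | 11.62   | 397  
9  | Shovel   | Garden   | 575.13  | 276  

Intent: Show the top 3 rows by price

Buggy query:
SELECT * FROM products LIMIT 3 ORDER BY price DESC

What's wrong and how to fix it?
Bug: ORDER BY cannot follow LIMIT; LIMIT is the final clause

Fix: Sort with ORDER BY, then apply LIMIT

Corrected query:
SELECT * FROM products ORDER BY price DESC LIMIT 3

Result:
id | name     | category | price   | stock
---+----------+----------+---------+------
4  | Notebook | Office   | 1469.91 | 335  
5  | Rake     | Garden   | 1028.16 | 329  
1  | Stapler  | Office   | 876.58  | 81   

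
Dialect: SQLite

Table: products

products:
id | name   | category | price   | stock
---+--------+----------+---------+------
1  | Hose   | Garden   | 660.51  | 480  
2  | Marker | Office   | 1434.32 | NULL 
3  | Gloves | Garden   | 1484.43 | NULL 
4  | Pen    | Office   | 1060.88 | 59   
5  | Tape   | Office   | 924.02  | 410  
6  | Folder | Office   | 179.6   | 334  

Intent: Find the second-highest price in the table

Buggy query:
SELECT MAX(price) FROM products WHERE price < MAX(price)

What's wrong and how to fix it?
Bug: The inner MAX is an aggregate inside WHERE, which is not allowed

Fix: Put the inner MAX in a scalar subquery

Corrected query:
SELECT MAX(price) FROM products WHERE price < (SELECT MAX(price) FROM products)

Result:
MAX(price)
----------
1434.32   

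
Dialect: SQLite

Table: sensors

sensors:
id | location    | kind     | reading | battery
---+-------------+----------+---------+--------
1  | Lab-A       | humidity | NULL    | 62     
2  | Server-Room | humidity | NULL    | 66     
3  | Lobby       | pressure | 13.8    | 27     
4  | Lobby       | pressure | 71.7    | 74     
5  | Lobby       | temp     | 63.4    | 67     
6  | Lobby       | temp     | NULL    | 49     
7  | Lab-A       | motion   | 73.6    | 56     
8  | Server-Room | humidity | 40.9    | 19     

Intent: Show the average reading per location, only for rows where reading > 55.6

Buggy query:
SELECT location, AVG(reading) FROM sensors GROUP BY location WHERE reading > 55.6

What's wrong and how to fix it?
Bug: WHERE cannot follow GROUP BY

Fix: Place WHERE between FROM and GROUP BY

Corrected query:
SELECT location, AVG(reading) FROM sensors WHERE reading > 55.6 GROUP BY location

Result:
location | AVG(reading)
---------+-------------
Lab-A    | 73.6        
Lobby    | 67.55       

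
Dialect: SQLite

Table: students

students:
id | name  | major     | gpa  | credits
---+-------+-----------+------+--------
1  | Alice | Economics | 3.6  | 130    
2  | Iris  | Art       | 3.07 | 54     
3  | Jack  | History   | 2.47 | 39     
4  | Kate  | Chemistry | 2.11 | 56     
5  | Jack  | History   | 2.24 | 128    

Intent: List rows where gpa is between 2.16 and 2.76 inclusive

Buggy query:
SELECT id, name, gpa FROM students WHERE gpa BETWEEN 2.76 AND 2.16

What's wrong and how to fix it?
Bug: The bounds are reversed; BETWEEN a AND b requires a <= b to match anything

Fix: Swap the bounds so the smaller value comes first

Corrected query:
SELECT id, name, gpa FROM students WHERE gpa BETWEEN 2.16 AND 2.76

Result:
id | name | gpa 
---+------+-----
3  | Jack | 2.47
5  | Jack | 2.24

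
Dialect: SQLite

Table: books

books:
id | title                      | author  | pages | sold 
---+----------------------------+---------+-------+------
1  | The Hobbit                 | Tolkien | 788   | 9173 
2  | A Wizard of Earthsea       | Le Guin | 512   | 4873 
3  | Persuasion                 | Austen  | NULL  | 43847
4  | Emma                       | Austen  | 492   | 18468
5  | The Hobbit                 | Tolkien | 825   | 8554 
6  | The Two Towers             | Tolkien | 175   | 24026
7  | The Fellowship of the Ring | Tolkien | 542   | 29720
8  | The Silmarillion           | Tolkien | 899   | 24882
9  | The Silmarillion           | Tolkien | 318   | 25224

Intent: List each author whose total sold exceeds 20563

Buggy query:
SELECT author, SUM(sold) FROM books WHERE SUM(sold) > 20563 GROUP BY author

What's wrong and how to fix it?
Bug: Aggregate functions cannot appear in a WHERE clause

Fix: Use HAVING (which filters groups after aggregation) instead of WHERE

Corrected query:
SELECT author, SUM(sold) FROM books GROUP BY author HAVING SUM(sold) > 20563

Result:
author  | SUM(sold)
--------+----------
Austen  | 62315    
Tolkien | 121579   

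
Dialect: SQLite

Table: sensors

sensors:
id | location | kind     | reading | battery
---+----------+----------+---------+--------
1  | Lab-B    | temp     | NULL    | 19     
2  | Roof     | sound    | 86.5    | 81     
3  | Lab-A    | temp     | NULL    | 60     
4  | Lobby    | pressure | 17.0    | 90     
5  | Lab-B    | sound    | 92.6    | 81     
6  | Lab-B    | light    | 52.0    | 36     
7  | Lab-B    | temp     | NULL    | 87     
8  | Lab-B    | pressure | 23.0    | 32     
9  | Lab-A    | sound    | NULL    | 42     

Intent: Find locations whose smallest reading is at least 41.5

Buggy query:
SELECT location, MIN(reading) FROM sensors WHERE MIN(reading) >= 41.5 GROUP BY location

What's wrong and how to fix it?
Bug: MIN() in WHERE is a misuse of aggregate

Fix: Use HAVING for the per-group MIN condition

Corrected query:
SELECT location, MIN(reading) FROM sensors GROUP BY location HAVING MIN(reading) >= 41.5

Result:
location | MIN(reading)
---------+-------------
Roof     | 86.5        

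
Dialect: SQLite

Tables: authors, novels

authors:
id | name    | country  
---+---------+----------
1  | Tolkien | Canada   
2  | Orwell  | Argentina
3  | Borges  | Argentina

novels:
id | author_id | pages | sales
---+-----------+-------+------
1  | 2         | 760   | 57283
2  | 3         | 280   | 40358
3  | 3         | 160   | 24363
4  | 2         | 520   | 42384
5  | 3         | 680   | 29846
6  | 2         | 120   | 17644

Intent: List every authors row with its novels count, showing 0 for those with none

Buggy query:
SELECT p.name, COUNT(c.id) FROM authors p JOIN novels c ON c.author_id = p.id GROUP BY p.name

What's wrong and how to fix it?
Bug: An inner join excludes parents with zero children

Fix: Use LEFT JOIN so parents without children still appear (COUNT(c.id) gives 0)

Corrected query:
SELECT p.name, COUNT(c.id) FROM authors p LEFT JOIN novels c ON c.author_id = p.id GROUP BY p.name

Result:
name    | COUNT(c.id)
--------+------------
Borges  | 3          
Orwell  | 3          
Tolkien | 0          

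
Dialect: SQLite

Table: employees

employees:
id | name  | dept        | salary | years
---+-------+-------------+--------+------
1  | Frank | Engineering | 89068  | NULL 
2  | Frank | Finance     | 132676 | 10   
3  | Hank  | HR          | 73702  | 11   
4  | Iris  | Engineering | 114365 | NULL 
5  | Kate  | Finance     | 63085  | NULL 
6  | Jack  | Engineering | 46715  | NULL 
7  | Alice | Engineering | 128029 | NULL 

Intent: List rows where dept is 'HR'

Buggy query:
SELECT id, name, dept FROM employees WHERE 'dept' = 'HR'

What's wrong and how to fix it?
Bug: 'dept' in single quotes is a string literal, not the column; the comparison is literal-vs-literal and never true

Fix: Remove the quotes around the column name (or use double quotes for an identifier)

Corrected query:
SELECT id, name, dept FROM employees WHERE dept = 'HR'

Result:
id | name | dept
---+------+-----
3  | Hank | HR  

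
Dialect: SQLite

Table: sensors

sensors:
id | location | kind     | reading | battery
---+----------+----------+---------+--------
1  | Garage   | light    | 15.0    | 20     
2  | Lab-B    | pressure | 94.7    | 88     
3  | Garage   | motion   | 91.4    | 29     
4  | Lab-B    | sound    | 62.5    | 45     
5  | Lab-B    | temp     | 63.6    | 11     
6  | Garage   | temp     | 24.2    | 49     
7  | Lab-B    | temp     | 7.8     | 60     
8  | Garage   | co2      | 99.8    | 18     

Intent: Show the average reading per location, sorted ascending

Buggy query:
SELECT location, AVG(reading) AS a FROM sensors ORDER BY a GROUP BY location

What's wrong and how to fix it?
Bug: GROUP BY must precede ORDER BY

Fix: Reorder: SELECT … FROM … GROUP BY … ORDER BY …

Corrected query:
SELECT location, AVG(reading) AS a FROM sensors GROUP BY location ORDER BY a

Result:
location | a    
---------+------
Lab-B    | 57.15
Garage   | 57.6 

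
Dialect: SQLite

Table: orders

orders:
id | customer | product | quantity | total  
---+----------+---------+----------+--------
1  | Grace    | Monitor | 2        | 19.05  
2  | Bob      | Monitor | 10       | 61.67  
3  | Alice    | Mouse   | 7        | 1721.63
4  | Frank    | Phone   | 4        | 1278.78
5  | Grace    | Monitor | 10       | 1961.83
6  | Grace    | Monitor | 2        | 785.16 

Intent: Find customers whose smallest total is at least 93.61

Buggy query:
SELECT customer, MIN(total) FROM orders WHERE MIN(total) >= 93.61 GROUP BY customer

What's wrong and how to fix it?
Bug: Aggregates like MIN are computed per group after WHERE runs

Fix: Use HAVING for the per-group MIN condition

Corrected query:
SELECT customer, MIN(total) FROM orders GROUP BY customer HAVING MIN(total) >= 93.61

Result:
customer | MIN(total)
---------+-----------
Alice    | 1721.63   
Frank    | 1278.78   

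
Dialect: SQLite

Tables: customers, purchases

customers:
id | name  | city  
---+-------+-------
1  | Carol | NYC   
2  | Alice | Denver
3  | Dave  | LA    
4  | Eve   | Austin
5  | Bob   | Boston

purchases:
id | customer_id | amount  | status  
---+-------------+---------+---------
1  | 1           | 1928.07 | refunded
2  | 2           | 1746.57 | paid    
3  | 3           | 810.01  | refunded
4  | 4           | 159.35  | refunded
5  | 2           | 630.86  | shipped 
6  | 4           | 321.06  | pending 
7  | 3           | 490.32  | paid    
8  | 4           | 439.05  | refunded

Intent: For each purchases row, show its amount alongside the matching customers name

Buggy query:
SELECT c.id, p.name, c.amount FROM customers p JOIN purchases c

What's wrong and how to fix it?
Bug: Missing join condition: each purchases row is matched to all customers rows instead of just its own

Fix: Add ON c.customer_id = p.id to the JOIN

Corrected query:
SELECT c.id, p.name, c.amount FROM customers p JOIN purchases c ON c.customer_id = p.id

Result:
id | name  | amount 
---+-------+--------
1  | Carol | 1928.07
2  | Alice | 1746.57
3  | Dave  | 810.01 
4  | Eve   | 159.35 
5  | Alice | 630.86 
6  | Eve   | 321.06 
7  | Dave  | 490.32 
8  | Eve   | 439.05 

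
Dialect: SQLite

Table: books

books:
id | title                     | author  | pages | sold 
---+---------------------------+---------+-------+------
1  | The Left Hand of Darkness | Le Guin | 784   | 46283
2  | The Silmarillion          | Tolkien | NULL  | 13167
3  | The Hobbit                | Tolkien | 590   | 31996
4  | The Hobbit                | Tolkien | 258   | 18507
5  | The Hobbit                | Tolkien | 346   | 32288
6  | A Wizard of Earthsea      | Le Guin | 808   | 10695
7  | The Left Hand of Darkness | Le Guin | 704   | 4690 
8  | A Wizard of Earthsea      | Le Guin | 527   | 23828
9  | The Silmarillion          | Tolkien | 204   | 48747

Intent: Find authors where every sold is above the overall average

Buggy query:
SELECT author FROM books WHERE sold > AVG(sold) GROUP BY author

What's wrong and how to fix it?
Bug: WHERE evaluates per row before aggregation, so AVG() is unavailable

Fix: Compute the overall average in a scalar subquery and compare each group's MIN against it in HAVING

Corrected query:
SELECT author FROM books GROUP BY author HAVING MIN(sold) > (SELECT AVG(sold) FROM books)

Result:
(no rows)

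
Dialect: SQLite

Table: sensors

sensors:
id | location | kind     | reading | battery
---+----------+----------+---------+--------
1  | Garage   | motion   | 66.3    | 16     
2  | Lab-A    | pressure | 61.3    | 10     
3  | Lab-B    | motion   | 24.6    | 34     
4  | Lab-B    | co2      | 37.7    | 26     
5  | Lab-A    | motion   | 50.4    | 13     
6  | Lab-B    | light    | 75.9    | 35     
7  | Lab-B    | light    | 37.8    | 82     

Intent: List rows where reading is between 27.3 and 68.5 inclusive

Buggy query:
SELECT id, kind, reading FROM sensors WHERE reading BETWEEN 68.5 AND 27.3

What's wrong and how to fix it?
Bug: The bounds are reversed; BETWEEN a AND b requires a <= b to match anything

Fix: Write BETWEEN 27.3 AND 68.5

Corrected query:
SELECT id, kind, reading FROM sensors WHERE reading BETWEEN 27.3 AND 68.5

Result:
id | kind     | reading
---+----------+--------
1  | motion   | 66.3   
2  | pressure | 61.3   
4  | co2      | 37.7   
5  | motion   | 50.4   
7  | light    | 37.8   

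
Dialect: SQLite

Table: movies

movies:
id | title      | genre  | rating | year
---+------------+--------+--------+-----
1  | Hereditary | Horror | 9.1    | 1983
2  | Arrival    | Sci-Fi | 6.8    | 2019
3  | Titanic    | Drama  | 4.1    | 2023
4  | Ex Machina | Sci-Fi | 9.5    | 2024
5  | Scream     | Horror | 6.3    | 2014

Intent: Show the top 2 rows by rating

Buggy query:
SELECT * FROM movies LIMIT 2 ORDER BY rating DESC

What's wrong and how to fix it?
Bug: LIMIT must come after ORDER BY

Fix: Swap the clauses: ORDER BY first, then LIMIT

Corrected query:
SELECT * FROM movies ORDER BY rating DESC LIMIT 2

Result:
id | title      | genre  | rating | year
---+------------+--------+--------+-----
4  | Ex Machina | Sci-Fi | 9.5    | 2024
1  | Hereditary | Horror | 9.1    | 1983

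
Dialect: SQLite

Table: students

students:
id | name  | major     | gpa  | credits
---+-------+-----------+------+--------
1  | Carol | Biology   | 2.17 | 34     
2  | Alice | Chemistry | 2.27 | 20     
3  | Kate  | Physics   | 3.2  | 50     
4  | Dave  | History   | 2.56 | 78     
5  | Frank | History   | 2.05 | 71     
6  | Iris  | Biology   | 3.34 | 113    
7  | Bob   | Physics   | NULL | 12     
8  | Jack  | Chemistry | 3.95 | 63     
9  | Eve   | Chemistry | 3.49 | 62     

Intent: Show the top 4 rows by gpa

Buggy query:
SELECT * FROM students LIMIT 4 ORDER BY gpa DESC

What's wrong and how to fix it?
Bug: LIMIT must come after ORDER BY

Fix: Swap the clauses: ORDER BY first, then LIMIT

Corrected query:
SELECT * FROM students ORDER BY gpa DESC LIMIT 4

Result:
id | name | major     | gpa  | credits
---+------+-----------+------+--------
8  | Jack | Chemistry | 3.95 | 63     
9  | Eve  | Chemistry | 3.49 | 62     
6  | Iris | Biology   | 3.34 | 113    
3  | Kate | Physics   | 3.2  | 50     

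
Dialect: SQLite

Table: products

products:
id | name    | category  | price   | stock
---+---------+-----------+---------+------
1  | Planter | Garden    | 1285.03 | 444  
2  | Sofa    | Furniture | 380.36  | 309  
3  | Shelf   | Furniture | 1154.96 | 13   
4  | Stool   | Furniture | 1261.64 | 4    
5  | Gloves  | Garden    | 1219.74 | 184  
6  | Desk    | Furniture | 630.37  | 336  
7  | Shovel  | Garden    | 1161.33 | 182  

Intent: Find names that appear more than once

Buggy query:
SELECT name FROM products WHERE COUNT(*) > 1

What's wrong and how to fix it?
Bug: WHERE can't reference COUNT(*); aggregates are computed after WHERE

Fix: Group first, then use HAVING for the count condition

Corrected query:
SELECT name FROM products GROUP BY name HAVING COUNT(*) > 1

Result:
(no rows)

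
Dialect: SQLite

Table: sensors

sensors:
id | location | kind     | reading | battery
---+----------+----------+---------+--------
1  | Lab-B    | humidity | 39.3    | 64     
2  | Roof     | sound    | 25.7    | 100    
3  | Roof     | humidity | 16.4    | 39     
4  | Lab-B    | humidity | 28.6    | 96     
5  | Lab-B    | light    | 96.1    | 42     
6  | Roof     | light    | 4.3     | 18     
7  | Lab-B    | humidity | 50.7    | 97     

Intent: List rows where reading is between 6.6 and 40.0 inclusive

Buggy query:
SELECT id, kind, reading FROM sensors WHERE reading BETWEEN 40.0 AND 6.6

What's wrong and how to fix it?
Bug: BETWEEN expects the lower bound first; with 40.0 AND 6.6 the range is empty

Fix: Write BETWEEN 6.6 AND 40.0

Corrected query:
SELECT id, kind, reading FROM sensors WHERE reading BETWEEN 6.6 AND 40.0

Result:
id | kind     | reading
---+----------+--------
1  | humidity | 39.3   
2  | sound    | 25.7   
3  | humidity | 16.4   
4  | humidity | 28.6   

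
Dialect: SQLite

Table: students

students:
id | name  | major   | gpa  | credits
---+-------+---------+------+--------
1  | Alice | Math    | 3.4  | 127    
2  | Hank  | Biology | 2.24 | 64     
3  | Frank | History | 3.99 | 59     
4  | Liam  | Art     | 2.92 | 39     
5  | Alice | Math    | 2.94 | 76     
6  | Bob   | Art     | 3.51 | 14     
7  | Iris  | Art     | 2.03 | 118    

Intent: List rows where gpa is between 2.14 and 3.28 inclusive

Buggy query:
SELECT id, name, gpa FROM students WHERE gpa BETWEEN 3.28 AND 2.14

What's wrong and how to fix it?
Bug: BETWEEN expects the lower bound first; with 3.28 AND 2.14 the range is empty

Fix: Swap the bounds so the smaller value comes first

Corrected query:
SELECT id, name, gpa FROM students WHERE gpa BETWEEN 2.14 AND 3.28

Result:
id | name  | gpa 
---+-------+-----
2  | Hank  | 2.24
4  | Liam  | 2.92
5  | Alice | 2.94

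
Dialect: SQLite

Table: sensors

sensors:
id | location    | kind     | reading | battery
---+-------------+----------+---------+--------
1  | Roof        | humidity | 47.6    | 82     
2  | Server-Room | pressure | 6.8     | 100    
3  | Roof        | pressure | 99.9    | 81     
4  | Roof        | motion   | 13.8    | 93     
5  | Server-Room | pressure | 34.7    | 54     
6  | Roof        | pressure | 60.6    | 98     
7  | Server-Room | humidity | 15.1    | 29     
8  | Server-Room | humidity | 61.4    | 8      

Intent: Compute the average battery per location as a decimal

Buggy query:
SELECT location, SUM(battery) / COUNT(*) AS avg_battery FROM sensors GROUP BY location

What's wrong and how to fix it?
Bug: Both operands are integers, so '/' performs integer division and truncates

Fix: Multiply by 1.0 (or CAST to REAL) to force floating-point division

Corrected query:
SELECT location, SUM(battery) * 1.0 / COUNT(*) AS avg_battery FROM sensors GROUP BY location

Result:
location    | avg_battery
------------+------------
Roof        | 88.5       
Server-Room | 47.75      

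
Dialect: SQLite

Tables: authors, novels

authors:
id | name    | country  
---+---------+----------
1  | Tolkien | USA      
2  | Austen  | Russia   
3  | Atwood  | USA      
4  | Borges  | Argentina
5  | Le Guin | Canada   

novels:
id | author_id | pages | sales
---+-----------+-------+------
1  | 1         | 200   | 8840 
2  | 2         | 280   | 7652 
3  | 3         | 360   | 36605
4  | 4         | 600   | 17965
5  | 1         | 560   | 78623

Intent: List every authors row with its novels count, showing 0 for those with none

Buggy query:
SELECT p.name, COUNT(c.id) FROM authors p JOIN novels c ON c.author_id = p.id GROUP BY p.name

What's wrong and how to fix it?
Bug: An inner join excludes parents with zero children

Fix: Use LEFT JOIN so parents without children still appear (COUNT(c.id) gives 0)

Corrected query:
SELECT p.name, COUNT(c.id) FROM authors p LEFT JOIN novels c ON c.author_id = p.id GROUP BY p.name

Result:
name    | COUNT(c.id)
--------+------------
Atwood  | 1          
Austen  | 1          
Borges  | 1          
Le Guin | 0          
Tolkien | 2          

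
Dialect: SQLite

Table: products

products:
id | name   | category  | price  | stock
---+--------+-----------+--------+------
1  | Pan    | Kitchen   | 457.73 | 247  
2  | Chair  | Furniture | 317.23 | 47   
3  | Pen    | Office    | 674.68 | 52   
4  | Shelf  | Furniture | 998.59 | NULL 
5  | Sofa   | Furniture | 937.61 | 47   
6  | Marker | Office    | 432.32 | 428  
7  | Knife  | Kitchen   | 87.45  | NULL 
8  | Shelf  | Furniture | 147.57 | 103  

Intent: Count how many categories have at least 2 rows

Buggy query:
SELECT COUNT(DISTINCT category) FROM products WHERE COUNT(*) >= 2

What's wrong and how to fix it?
Bug: COUNT(*) cannot appear in WHERE; the per-group count doesn't exist yet

Fix: Group first with HAVING COUNT(*) >= 2, then COUNT the resulting groups

Corrected query:
SELECT COUNT(*) FROM (SELECT category FROM products GROUP BY category HAVING COUNT(*) >= 2)

Result:
COUNT(*)
--------
3       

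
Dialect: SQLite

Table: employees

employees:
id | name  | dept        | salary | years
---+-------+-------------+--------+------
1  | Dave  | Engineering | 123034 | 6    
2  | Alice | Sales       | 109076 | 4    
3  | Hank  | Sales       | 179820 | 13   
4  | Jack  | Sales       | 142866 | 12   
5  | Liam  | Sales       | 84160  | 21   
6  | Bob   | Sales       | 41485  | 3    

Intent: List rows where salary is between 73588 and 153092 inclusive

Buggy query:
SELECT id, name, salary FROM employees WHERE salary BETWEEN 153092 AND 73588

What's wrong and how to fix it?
Bug: The bounds are reversed; BETWEEN a AND b requires a <= b to match anything

Fix: Swap the bounds so the smaller value comes first

Corrected query:
SELECT id, name, salary FROM employees WHERE salary BETWEEN 73588 AND 153092

Result:
id | name  | salary
---+-------+-------
1  | Dave  | 123034
2  | Alice | 109076
4  | Jack  | 142866
5  | Liam  | 84160 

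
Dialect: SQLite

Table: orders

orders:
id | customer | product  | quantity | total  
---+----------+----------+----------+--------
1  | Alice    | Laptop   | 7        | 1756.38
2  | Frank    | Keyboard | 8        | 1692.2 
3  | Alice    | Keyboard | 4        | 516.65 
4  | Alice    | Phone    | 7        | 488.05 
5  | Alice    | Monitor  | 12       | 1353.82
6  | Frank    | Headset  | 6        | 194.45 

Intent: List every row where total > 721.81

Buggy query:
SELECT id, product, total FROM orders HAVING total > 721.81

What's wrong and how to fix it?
Bug: This is a non-aggregate query (no GROUP BY, no aggregates), so in SQLite the HAVING clause is invalid here; a row-level condition belongs in WHERE

Fix: Replace HAVING with WHERE since the condition applies to individual rows

Corrected query:
SELECT id, product, total FROM orders WHERE total > 721.81

Result:
id | product  | total  
---+----------+--------
1  | Laptop   | 1756.38
2  | Keyboard | 1692.2 
5  | Monitor  | 1353.82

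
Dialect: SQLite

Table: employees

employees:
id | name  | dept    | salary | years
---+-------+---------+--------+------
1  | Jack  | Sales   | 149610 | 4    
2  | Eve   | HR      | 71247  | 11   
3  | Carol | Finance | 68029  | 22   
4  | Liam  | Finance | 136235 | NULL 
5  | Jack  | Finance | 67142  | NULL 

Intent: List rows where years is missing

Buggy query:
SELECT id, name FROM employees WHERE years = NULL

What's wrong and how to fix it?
Bug: '= NULL' is always unknown in SQL three-valued logic, so no rows match

Fix: Use IS NULL to test for NULL

Corrected query:
SELECT id, name FROM employees WHERE years IS NULL

Result:
id | name
---+-----
4  | Liam
5  | Jack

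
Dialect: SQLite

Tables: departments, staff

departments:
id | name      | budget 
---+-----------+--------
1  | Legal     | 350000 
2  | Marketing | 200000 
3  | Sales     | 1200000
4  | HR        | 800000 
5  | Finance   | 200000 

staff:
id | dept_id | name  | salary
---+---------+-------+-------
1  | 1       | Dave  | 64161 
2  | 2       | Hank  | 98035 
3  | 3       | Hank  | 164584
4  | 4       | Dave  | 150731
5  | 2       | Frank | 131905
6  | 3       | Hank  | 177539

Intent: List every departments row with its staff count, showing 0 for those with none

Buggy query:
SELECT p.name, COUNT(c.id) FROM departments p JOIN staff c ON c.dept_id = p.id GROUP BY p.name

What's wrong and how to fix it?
Bug: An inner join excludes parents with zero children

Fix: Switch to LEFT JOIN to retain unmatched parent rows

Corrected query:
SELECT p.name, COUNT(c.id) FROM departments p LEFT JOIN staff c ON c.dept_id = p.id GROUP BY p.name

Result:
name      | COUNT(c.id)
----------+------------
Finance   | 0          
HR        | 1          
Legal     | 1          
Marketing | 2          
Sales     | 2          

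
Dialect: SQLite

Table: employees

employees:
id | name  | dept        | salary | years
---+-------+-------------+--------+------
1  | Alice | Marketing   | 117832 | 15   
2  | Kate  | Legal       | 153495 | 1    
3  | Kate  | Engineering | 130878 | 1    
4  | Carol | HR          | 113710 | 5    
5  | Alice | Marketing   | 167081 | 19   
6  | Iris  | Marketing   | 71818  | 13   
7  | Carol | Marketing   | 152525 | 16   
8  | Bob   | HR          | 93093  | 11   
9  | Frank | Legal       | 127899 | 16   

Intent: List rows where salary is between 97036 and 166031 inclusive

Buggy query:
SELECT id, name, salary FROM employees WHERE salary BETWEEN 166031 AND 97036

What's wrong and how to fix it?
Bug: BETWEEN expects the lower bound first; with 166031 AND 97036 the range is empty

Fix: Write BETWEEN 97036 AND 166031

Corrected query:
SELECT id, name, salary FROM employees WHERE salary BETWEEN 97036 AND 166031

Result:
id | name  | salary
---+-------+-------
1  | Alice | 117832
2  | Kate  | 153495
3  | Kate  | 130878
4  | Carol | 113710
7  | Carol | 152525
9  | Frank | 127899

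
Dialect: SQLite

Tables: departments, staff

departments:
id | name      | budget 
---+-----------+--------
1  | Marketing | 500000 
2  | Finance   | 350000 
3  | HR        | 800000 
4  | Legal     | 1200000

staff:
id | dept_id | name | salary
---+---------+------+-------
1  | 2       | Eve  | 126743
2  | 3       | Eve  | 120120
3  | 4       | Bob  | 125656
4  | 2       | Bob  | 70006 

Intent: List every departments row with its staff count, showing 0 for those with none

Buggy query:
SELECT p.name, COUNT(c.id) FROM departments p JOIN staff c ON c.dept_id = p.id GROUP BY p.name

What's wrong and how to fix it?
Bug: An inner join excludes parents with zero children

Fix: Switch to LEFT JOIN to retain unmatched parent rows

Corrected query:
SELECT p.name, COUNT(c.id) FROM departments p LEFT JOIN staff c ON c.dept_id = p.id GROUP BY p.name

Result:
name      | COUNT(c.id)
----------+------------
Finance   | 2          
HR        | 1          
Legal     | 1          
Marketing | 0          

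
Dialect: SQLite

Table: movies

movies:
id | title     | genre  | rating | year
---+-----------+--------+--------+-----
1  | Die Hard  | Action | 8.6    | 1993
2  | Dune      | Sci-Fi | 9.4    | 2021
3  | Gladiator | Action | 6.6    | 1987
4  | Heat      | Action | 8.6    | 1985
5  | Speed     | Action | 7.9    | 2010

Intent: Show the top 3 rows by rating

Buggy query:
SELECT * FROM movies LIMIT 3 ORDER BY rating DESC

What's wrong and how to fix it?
Bug: ORDER BY cannot follow LIMIT; LIMIT is the final clause

Fix: Swap the clauses: ORDER BY first, then LIMIT

Corrected query:
SELECT * FROM movies ORDER BY rating DESC LIMIT 3

Result:
id | title    | genre  | rating | year
---+----------+--------+--------+-----
2  | Dune     | Sci-Fi | 9.4    | 2021
1  | Die Hard | Action | 8.6    | 1993
4  | Heat     | Action | 8.6    | 1985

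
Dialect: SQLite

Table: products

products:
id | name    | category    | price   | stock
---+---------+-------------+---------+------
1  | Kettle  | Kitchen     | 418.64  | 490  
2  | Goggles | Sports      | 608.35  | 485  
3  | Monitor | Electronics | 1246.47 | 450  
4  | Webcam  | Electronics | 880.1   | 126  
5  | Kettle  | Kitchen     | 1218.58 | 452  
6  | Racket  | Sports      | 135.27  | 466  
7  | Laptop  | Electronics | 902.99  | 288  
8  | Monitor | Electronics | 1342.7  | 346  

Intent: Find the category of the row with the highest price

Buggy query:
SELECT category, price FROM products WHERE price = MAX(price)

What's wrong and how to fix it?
Bug: WHERE is evaluated per row; an aggregate over the whole table isn't defined there

Fix: Use a subquery: WHERE price = (SELECT MAX(price) FROM products)

Corrected query:
SELECT category, price FROM products WHERE price = (SELECT MAX(price) FROM products)

Result:
category    | price 
------------+-------
Electronics | 1342.7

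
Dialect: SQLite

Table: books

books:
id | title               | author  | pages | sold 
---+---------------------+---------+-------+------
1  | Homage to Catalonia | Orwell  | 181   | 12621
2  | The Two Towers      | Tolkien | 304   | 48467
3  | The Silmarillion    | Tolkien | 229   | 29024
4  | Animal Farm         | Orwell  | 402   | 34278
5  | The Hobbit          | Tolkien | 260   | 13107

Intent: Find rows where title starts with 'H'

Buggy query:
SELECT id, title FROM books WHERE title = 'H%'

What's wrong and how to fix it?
Bug: Wildcards only work with LIKE; '=' treats '%' as a literal character

Fix: Use LIKE for wildcard pattern matching

Corrected query:
SELECT id, title FROM books WHERE title LIKE 'H%'

Result:
id | title              
---+--------------------
1  | Homage to Catalonia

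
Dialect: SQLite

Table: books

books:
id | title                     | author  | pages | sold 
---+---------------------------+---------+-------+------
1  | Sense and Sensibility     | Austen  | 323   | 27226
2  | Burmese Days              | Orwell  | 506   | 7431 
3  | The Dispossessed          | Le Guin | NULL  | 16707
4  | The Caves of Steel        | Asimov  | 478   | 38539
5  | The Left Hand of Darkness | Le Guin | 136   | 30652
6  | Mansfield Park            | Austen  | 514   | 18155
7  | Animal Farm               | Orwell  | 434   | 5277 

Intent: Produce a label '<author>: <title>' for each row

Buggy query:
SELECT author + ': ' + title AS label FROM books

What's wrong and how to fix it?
Bug: SQLite uses || for string concatenation; + coerces text to numbers (yielding 0)

Fix: Use the || operator for string concatenation

Corrected query:
SELECT author || ': ' || title AS label FROM books

Result:
label                             
----------------------------------
Austen: Sense and Sensibility     
Orwell: Burmese Days              
Le Guin: The Dispossessed         
Asimov: The Caves of Steel        
Le Guin: The Left Hand of Darkness
Austen: Mansfield Park            
Orwell: Animal Farm               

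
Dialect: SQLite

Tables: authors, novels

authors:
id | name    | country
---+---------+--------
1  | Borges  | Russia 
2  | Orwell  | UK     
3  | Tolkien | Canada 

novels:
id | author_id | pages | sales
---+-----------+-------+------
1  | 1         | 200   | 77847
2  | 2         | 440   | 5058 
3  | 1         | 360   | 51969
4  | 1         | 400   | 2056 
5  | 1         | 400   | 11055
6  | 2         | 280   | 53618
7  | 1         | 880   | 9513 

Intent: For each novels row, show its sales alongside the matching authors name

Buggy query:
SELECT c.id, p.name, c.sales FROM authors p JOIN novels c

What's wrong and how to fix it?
Bug: Missing join condition: each novels row is matched to all authors rows instead of just its own

Fix: Specify the join condition linking the foreign key to the parent id

Corrected query:
SELECT c.id, p.name, c.sales FROM authors p JOIN novels c ON c.author_id = p.id

Result:
id | name   | sales
---+--------+------
1  | Borges | 77847
2  | Orwell | 5058 
3  | Borges | 51969
4  | Borges | 2056 
5  | Borges | 11055
6  | Orwell | 53618
7  | Borges | 9513 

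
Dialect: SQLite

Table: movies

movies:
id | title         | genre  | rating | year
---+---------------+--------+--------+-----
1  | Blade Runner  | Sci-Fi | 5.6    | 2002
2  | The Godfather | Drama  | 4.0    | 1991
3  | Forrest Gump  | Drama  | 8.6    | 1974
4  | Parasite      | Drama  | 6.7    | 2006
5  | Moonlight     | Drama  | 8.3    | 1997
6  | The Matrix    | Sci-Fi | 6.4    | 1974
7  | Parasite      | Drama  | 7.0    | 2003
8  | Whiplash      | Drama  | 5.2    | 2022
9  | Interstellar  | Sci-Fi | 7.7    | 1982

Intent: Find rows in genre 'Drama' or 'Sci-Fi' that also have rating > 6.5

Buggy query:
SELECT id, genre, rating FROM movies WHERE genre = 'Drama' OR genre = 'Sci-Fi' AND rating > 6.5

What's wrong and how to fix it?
Bug: Without parentheses, AND is evaluated before OR, so the rating filter only applies to the 'Sci-Fi' branch

Fix: Add parentheses around the OR so the AND applies to both alternatives

Corrected query:
SELECT id, genre, rating FROM movies WHERE (genre = 'Drama' OR genre = 'Sci-Fi') AND rating > 6.5

Result:
id | genre  | rating
---+--------+-------
3  | Drama  | 8.6   
4  | Drama  | 6.7   
5  | Drama  | 8.3   
7  | Drama  | 7     
9  | Sci-Fi | 7.7   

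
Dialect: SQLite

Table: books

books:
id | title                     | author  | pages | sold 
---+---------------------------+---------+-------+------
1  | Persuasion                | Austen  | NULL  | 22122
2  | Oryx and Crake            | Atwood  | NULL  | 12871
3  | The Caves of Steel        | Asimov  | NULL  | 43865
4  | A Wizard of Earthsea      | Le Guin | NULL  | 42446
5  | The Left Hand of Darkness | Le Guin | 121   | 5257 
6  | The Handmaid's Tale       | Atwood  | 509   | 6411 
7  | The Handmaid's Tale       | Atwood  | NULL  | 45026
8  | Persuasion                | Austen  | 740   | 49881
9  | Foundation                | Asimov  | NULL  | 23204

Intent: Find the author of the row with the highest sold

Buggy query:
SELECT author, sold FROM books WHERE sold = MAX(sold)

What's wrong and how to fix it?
Bug: WHERE is evaluated per row; an aggregate over the whole table isn't defined there

Fix: Wrap MAX in a scalar subquery so WHERE compares against a single value

Corrected query:
SELECT author, sold FROM books WHERE sold = (SELECT MAX(sold) FROM books)

Result:
author | sold 
-------+------
Austen | 49881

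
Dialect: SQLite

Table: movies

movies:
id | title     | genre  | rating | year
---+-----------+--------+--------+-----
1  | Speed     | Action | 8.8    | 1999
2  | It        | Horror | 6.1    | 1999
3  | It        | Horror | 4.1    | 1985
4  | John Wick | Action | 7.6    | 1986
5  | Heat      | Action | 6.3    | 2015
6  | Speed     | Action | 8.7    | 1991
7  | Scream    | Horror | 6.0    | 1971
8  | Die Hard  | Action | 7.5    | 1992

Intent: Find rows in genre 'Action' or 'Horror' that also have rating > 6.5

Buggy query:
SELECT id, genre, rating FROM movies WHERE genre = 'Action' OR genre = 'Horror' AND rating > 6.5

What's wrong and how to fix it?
Bug: Without parentheses, AND is evaluated before OR, so the rating filter only applies to the 'Horror' branch

Fix: Group the OR with parentheses (or use IN), then AND the threshold

Corrected query:
SELECT id, genre, rating FROM movies WHERE (genre = 'Action' OR genre = 'Horror') AND rating > 6.5

Result:
id | genre  | rating
---+--------+-------
1  | Action | 8.8   
4  | Action | 7.6   
6  | Action | 8.7   
8  | Action | 7.5   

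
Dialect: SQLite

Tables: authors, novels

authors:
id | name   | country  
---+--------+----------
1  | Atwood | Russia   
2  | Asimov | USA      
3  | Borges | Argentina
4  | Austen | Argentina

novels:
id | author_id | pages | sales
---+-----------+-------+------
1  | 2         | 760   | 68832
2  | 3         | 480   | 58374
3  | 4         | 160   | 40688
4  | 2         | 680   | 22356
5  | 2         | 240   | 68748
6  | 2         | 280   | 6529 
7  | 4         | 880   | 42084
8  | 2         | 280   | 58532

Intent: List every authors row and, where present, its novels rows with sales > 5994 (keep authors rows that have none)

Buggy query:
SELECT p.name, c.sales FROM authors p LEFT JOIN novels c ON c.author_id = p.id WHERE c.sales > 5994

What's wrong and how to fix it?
Bug: A WHERE condition on the right-hand table after LEFT JOIN drops unmatched parents

Fix: Move the right-table condition into the ON clause so unmatched parents are kept

Corrected query:
SELECT p.name, c.sales FROM authors p LEFT JOIN novels c ON c.author_id = p.id AND c.sales > 5994

Result:
name   | sales
-------+------
Atwood | NULL 
Asimov | 6529 
Asimov | 22356
Asimov | 58532
Asimov | 68748
Asimov | 68832
Borges | 58374
Austen | 40688
Austen | 42084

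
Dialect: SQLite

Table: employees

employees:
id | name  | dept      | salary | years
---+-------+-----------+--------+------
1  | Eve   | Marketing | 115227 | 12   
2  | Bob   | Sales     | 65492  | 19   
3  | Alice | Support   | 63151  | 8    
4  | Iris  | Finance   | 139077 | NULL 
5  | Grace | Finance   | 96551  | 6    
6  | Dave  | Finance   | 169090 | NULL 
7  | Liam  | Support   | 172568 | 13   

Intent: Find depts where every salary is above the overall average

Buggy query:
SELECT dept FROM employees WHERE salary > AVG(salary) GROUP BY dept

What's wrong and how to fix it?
Bug: WHERE evaluates per row before aggregation, so AVG() is unavailable

Fix: Use a subquery for AVG and a HAVING MIN(...) filter so the condition holds for every row in the group

Corrected query:
SELECT dept FROM employees GROUP BY dept HAVING MIN(salary) > (SELECT AVG(salary) FROM employees)

Result:
(no rows)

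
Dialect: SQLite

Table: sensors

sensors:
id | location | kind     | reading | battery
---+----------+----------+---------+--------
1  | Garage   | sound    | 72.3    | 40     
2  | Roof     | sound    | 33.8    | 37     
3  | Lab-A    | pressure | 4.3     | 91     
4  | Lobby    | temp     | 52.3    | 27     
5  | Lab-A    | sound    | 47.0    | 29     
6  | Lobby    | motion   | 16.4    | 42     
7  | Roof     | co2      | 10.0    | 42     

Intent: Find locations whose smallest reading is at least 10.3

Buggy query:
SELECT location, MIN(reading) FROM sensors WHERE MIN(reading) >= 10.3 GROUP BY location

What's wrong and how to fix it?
Bug: Aggregates like MIN are computed per group after WHERE runs

Fix: Replace WHERE with HAVING after the GROUP BY

Corrected query:
SELECT location, MIN(reading) FROM sensors GROUP BY location HAVING MIN(reading) >= 10.3

Result:
location | MIN(reading)
---------+-------------
Garage   | 72.3        
Lobby    | 16.4        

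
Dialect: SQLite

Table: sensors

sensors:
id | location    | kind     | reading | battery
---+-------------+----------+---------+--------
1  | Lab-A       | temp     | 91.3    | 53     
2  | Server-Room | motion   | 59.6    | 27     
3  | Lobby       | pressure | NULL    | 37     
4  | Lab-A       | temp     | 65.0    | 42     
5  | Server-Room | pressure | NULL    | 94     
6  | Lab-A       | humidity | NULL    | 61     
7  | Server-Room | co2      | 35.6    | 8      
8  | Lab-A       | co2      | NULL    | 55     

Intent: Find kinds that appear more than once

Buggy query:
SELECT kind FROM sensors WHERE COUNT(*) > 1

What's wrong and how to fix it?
Bug: WHERE can't reference COUNT(*); aggregates are computed after WHERE

Fix: Group first, then use HAVING for the count condition

Corrected query:
SELECT kind FROM sensors GROUP BY kind HAVING COUNT(*) > 1

Result:
kind    
--------
co2     
pressure
temp    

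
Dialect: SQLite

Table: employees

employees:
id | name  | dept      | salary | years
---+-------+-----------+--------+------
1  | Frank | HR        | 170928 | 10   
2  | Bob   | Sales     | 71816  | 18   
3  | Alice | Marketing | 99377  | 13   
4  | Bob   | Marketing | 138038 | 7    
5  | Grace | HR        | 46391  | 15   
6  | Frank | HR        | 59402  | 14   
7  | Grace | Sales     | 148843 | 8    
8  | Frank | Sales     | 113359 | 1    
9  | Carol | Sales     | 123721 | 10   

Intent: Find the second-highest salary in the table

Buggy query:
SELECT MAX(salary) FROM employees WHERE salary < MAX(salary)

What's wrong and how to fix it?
Bug: The inner MAX is an aggregate inside WHERE, which is not allowed

Fix: Put the inner MAX in a scalar subquery

Corrected query:
SELECT MAX(salary) FROM employees WHERE salary < (SELECT MAX(salary) FROM employees)

Result:
MAX(salary)
-----------
148843     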